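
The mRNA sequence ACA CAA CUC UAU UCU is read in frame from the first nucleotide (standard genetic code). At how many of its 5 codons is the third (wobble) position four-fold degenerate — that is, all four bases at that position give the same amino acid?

Codon 1 ACA (Thr): third position 4-fold.
Codon 2 CAA (Gln): third position 2-fold.
Codon 3 CUC (Leu): third position 4-fold.
Codon 4 UAU (Tyr): third position 2-fold.
Codon 5 UCU (Ser): third position 4-fold.
Four-fold degenerate third positions: 3.

3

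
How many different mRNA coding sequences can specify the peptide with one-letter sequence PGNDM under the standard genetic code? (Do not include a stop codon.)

Pro: 4 codons.
Gly: 4 codons.
Asn: 2 codons.
Asp: 2 codons.
Met: 1 codon.
4 × 4 × 2 × 2 × 1 = 64.

64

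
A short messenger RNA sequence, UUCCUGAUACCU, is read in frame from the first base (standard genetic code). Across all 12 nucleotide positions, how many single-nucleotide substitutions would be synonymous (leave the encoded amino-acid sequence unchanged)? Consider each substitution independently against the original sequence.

Codon 1 (UUC, Phe): 1 synonymous substitution.
Codon 2 (CUG, Leu): 4 synonymous substitutions.
Codon 3 (AUA, Ile): 2 synonymous substitutions.
Codon 4 (CCU, Pro): 3 synonymous substitutions.
Total: 1 + 4 + 2 + 3 = 10.

10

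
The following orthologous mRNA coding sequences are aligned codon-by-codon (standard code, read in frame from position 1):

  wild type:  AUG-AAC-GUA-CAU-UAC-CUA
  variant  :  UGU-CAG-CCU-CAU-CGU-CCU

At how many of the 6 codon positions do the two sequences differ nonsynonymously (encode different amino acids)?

Codon 1: AUG Met / UGU Cys — nonsynonymous.
Codon 2: AAC Asn / CAG Gln — nonsynonymous.
Codon 3: GUA Val / CCU Pro — nonsynonymous.
Codon 4: CAU His / CAU His — identical.
Codon 5: UAC Tyr / CGU Arg — nonsynonymous.
Codon 6: CUA Leu / CCU Pro — nonsynonymous.
Nonsynonymous differences: 5.

5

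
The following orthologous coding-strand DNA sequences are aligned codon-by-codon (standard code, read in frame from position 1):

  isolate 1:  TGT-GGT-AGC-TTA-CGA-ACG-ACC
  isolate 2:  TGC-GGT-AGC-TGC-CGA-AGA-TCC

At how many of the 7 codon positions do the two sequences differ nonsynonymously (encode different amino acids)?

3

Codon 1: TGT Cys / TGC Cys — synonymous.
Codon 2: GGT Gly / GGT Gly — identical.
Codon 3: AGC Ser / AGC Ser — identical.
Codon 4: TTA Leu / TGC Cys — nonsynonymous.
Codon 5: CGA Arg / CGA Arg — identical.
Codon 6: ACG Thr / AGA Arg — nonsynonymous.
Codon 7: ACC Thr / TCC Ser — nonsynonymous.
Nonsynonymous differences: 3.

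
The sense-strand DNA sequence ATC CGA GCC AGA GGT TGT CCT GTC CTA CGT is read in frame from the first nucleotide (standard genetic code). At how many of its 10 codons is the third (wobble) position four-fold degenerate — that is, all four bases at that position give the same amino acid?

7

Codon 1 ATC (Ile): third position 3-fold.
Codon 2 CGA (Arg): third position 4-fold.
Codon 3 GCC (Ala): third position 4-fold.
Codon 4 AGA (Arg): third position 2-fold.
Codon 5 GGT (Gly): third position 4-fold.
Codon 6 TGT (Cys): third position 2-fold.
Codon 7 CCT (Pro): third position 4-fold.
Codon 8 GTC (Val): third position 4-fold.
Codon 9 CTA (Leu): third position 4-fold.
Codon 10 CGT (Arg): third position 4-fold.
Four-fold degenerate third positions: 7.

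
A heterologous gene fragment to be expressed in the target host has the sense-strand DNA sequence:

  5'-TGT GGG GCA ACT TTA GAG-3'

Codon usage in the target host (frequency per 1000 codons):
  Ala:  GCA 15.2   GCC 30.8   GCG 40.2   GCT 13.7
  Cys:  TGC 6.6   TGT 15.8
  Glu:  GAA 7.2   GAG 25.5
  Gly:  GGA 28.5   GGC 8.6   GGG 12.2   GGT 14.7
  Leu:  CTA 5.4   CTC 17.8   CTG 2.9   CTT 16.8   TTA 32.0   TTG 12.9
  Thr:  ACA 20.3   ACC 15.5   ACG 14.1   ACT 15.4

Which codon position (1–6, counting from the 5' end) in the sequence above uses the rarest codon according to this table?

Codon 1 TGT (Cys): 15.8 per 1000.
Codon 2 GGG (Gly): 12.2 per 1000.
Codon 3 GCA (Ala): 15.2 per 1000.
Codon 4 ACT (Thr): 15.4 per 1000.
Codon 5 TTA (Leu): 32.0 per 1000.
Codon 6 GAG (Glu): 25.5 per 1000.
Lowest frequency is 12.2 at codon 2.

2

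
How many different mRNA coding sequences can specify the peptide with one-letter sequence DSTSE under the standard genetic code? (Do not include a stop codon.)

Asp: 2 codons.
Ser: 6 codons.
Thr: 4 codons.
Ser: 6 codons.
Glu: 2 codons.
2 × 6 × 4 × 6 × 2 = 576.

576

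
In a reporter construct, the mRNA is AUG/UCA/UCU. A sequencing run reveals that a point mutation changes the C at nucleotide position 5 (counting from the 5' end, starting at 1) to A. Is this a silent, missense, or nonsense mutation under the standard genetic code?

nonsense

Position 5 falls in codon 2: UCA → Ser.
After the substitution the codon is UAA → Stop.
The new codon is a stop codon, so this is a nonsense mutation.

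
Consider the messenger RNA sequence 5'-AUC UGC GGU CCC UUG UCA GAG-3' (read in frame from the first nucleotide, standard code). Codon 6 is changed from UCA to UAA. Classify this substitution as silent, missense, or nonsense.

nonsense

Position 17 falls in codon 6: UCA → Ser.
After the substitution the codon is UAA → Stop.
The new codon is a stop codon, so this is a nonsense mutation.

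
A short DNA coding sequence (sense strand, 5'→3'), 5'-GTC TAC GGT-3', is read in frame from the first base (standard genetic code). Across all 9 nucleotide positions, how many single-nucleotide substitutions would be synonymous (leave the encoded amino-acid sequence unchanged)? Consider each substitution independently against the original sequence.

Codon 1 (GTC, Val): 3 synonymous substitutions.
Codon 2 (TAC, Tyr): 1 synonymous substitution.
Codon 3 (GGT, Gly): 3 synonymous substitutions.
Total: 3 + 1 + 3 = 7.

7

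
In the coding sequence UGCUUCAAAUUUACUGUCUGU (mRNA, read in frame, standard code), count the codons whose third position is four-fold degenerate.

2

Codon 1 UGC (Cys): third position 2-fold.
Codon 2 UUC (Phe): third position 2-fold.
Codon 3 AAA (Lys): third position 2-fold.
Codon 4 UUU (Phe): third position 2-fold.
Codon 5 ACU (Thr): third position 4-fold.
Codon 6 GUC (Val): third position 4-fold.
Codon 7 UGU (Cys): third position 2-fold.
Four-fold degenerate third positions: 2.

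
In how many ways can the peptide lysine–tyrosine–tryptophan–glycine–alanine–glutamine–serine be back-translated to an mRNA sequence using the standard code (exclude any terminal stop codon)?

768

Lys: 2 codons.
Tyr: 2 codons.
Trp: 1 codon.
Gly: 4 codons.
Ala: 4 codons.
Gln: 2 codons.
Ser: 6 codons.
2 × 2 × 1 × 4 × 4 × 2 × 6 = 768.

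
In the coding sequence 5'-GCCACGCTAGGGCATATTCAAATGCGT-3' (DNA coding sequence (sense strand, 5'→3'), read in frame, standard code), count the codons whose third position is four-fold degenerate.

5

Codon 1 GCC (Ala): third position 4-fold.
Codon 2 ACG (Thr): third position 4-fold.
Codon 3 CTA (Leu): third position 4-fold.
Codon 4 GGG (Gly): third position 4-fold.
Codon 5 CAT (His): third position 2-fold.
Codon 6 ATT (Ile): third position 3-fold.
Codon 7 CAA (Gln): third position 2-fold.
Codon 8 ATG (Met): third position 1-fold.
Codon 9 CGT (Arg): third position 4-fold.
Four-fold degenerate third positions: 5.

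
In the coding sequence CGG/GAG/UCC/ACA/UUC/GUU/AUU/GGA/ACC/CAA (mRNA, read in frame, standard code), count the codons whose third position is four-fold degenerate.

Codon 1 CGG (Arg): third position 4-fold.
Codon 2 GAG (Glu): third position 2-fold.
Codon 3 UCC (Ser): third position 4-fold.
Codon 4 ACA (Thr): third position 4-fold.
Codon 5 UUC (Phe): third position 2-fold.
Codon 6 GUU (Val): third position 4-fold.
Codon 7 AUU (Ile): third position 3-fold.
Codon 8 GGA (Gly): third position 4-fold.
Codon 9 ACC (Thr): third position 4-fold.
Codon 10 CAA (Gln): third position 2-fold.
Four-fold degenerate third positions: 6.

6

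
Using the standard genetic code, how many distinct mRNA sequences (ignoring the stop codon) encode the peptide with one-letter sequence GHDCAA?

512

Gly: 4 codons.
His: 2 codons.
Asp: 2 codons.
Cys: 2 codons.
Ala: 4 codons.
Ala: 4 codons.
4 × 2 × 2 × 2 × 4 × 4 = 512.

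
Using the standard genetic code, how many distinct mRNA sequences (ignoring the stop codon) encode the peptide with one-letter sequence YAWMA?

32

Tyr: 2 codons.
Ala: 4 codons.
Trp: 1 codon.
Met: 1 codon.
Ala: 4 codons.
2 × 4 × 1 × 1 × 4 = 32.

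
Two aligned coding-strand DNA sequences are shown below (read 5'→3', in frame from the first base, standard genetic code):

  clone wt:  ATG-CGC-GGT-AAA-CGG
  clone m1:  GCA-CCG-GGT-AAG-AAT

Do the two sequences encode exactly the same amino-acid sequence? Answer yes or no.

Codon 1: ATG Met / GCA Ala — nonsynonymous.
Codon 2: CGC Arg / CCG Pro — nonsynonymous.
Codon 3: GGT Gly / GGT Gly — identical.
Codon 4: AAA Lys / AAG Lys — synonymous.
Codon 5: CGG Arg / AAT Asn — nonsynonymous.
Nonsynonymous differences: 3 → different protein.

no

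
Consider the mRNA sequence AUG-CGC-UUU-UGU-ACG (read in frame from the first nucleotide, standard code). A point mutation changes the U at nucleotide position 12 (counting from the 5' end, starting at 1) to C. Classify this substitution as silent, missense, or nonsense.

Position 12 falls in codon 4: UGU → Cys.
After the substitution the codon is UGC → Cys.
Both encode Cys, so the change is synonymous.

silent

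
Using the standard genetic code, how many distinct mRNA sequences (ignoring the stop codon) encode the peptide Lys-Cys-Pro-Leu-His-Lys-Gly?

Lys: 2 codons.
Cys: 2 codons.
Pro: 4 codons.
Leu: 6 codons.
His: 2 codons.
Lys: 2 codons.
Gly: 4 codons.
2 × 2 × 4 × 6 × 2 × 2 × 4 = 1536.

1536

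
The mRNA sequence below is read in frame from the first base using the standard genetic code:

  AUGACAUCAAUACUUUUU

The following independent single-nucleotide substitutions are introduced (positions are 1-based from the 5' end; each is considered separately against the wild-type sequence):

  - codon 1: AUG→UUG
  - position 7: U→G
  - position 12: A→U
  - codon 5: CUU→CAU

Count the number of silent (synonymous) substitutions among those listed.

1

Codon 1: AUG (Met) → UUG (Leu) — missense.
Codon 3: UCA (Ser) → GCA (Ala) — missense.
Codon 4: AUA (Ile) → AUU (Ile) — synonymous.
Codon 5: CUU (Leu) → CAU (His) — missense.
Synonymous: 1 of 4.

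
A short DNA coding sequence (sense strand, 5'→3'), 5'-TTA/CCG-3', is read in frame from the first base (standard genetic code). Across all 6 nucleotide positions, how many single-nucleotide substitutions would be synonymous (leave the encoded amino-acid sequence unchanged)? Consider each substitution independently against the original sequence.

5

Codon 1 (TTA, Leu): 2 synonymous substitutions.
Codon 2 (CCG, Pro): 3 synonymous substitutions.
Total: 2 + 3 = 5.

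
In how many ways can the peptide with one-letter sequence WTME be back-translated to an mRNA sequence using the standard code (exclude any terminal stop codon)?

Trp: 1 codon.
Thr: 4 codons.
Met: 1 codon.
Glu: 2 codons.
1 × 4 × 1 × 2 = 8.

8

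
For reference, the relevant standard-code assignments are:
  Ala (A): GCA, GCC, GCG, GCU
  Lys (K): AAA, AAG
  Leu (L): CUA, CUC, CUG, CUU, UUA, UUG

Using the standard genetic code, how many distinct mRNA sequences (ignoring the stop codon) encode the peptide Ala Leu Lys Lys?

Ala: 4 codons.
Leu: 6 codons.
Lys: 2 codons.
Lys: 2 codons.
4 × 6 × 2 × 2 = 96.

96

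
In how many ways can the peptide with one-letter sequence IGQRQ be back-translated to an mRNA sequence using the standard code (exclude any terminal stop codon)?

Ile: 3 codons.
Gly: 4 codons.
Gln: 2 codons.
Arg: 6 codons.
Gln: 2 codons.
3 × 4 × 2 × 6 × 2 = 288.

288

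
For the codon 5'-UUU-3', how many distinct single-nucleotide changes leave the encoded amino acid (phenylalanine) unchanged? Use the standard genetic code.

1

Position 1: none → 0 synonymous.
Position 2: none → 0 synonymous.
Position 3: UUC → 1 synonymous.
Total: 0 + 0 + 1 = 1.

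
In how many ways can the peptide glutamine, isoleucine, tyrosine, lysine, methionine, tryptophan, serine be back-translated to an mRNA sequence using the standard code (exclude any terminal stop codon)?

144

Gln: 2 codons.
Ile: 3 codons.
Tyr: 2 codons.
Lys: 2 codons.
Met: 1 codon.
Trp: 1 codon.
Ser: 6 codons.
2 × 3 × 2 × 2 × 1 × 1 × 6 = 144.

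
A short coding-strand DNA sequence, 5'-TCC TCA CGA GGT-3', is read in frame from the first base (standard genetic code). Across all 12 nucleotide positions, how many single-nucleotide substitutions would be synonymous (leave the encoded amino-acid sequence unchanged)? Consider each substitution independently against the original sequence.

13

Codon 1 (TCC, Ser): 3 synonymous substitutions.
Codon 2 (TCA, Ser): 3 synonymous substitutions.
Codon 3 (CGA, Arg): 4 synonymous substitutions.
Codon 4 (GGT, Gly): 3 synonymous substitutions.
Total: 3 + 3 + 4 + 3 = 13.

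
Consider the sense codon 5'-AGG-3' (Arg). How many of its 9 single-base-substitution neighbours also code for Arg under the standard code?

2

Position 1: CGG → 1 synonymous.
Position 2: none → 0 synonymous.
Position 3: AGA → 1 synonymous.
Total: 1 + 0 + 1 = 2.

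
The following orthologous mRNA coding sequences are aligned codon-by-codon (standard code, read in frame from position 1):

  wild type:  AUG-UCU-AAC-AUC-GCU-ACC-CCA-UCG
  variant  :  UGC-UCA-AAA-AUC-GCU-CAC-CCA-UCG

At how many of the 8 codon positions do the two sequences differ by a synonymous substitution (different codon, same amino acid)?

1

Codon 1: AUG Met / UGC Cys — nonsynonymous.
Codon 2: UCU Ser / UCA Ser — synonymous.
Codon 3: AAC Asn / AAA Lys — nonsynonymous.
Codon 4: AUC Ile / AUC Ile — identical.
Codon 5: GCU Ala / GCU Ala — identical.
Codon 6: ACC Thr / CAC His — nonsynonymous.
Codon 7: CCA Pro / CCA Pro — identical.
Codon 8: UCG Ser / UCG Ser — identical.
Synonymous differences: 1.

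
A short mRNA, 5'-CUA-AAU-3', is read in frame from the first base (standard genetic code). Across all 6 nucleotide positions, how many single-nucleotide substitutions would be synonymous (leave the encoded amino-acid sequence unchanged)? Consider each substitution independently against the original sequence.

Codon 1 (CUA, Leu): 4 synonymous substitutions.
Codon 2 (AAU, Asn): 1 synonymous substitution.
Total: 4 + 1 = 5.

5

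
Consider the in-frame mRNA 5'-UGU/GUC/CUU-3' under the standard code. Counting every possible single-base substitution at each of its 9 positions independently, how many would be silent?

7

Codon 1 (UGU, Cys): 1 synonymous substitution.
Codon 2 (GUC, Val): 3 synonymous substitutions.
Codon 3 (CUU, Leu): 3 synonymous substitutions.
Total: 1 + 3 + 3 = 7.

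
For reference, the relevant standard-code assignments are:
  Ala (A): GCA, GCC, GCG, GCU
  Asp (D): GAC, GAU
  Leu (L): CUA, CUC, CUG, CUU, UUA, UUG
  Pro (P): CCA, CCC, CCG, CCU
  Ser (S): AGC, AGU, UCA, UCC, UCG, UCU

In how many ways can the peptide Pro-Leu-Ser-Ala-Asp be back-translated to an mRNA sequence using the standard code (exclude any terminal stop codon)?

1152

Pro: 4 codons.
Leu: 6 codons.
Ser: 6 codons.
Ala: 4 codons.
Asp: 2 codons.
4 × 6 × 6 × 4 × 2 = 1152.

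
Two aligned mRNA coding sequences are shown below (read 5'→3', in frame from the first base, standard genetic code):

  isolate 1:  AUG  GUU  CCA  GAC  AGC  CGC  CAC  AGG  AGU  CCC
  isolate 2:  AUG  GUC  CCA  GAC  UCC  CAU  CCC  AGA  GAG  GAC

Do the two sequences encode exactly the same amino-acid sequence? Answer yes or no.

no

Codon 1: AUG Met / AUG Met — identical.
Codon 2: GUU Val / GUC Val — synonymous.
Codon 3: CCA Pro / CCA Pro — identical.
Codon 4: GAC Asp / GAC Asp — identical.
Codon 5: AGC Ser / UCC Ser — synonymous.
Codon 6: CGC Arg / CAU His — nonsynonymous.
Codon 7: CAC His / CCC Pro — nonsynonymous.
Codon 8: AGG Arg / AGA Arg — synonymous.
Codon 9: AGU Ser / GAG Glu — nonsynonymous.
Codon 10: CCC Pro / GAC Asp — nonsynonymous.
Nonsynonymous differences: 4 → different protein.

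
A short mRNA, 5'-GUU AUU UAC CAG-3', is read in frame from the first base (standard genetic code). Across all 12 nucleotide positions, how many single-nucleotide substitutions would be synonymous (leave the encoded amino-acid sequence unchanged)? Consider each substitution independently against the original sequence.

7

Codon 1 (GUU, Val): 3 synonymous substitutions.
Codon 2 (AUU, Ile): 2 synonymous substitutions.
Codon 3 (UAC, Tyr): 1 synonymous substitution.
Codon 4 (CAG, Gln): 1 synonymous substitution.
Total: 3 + 2 + 1 + 1 = 7.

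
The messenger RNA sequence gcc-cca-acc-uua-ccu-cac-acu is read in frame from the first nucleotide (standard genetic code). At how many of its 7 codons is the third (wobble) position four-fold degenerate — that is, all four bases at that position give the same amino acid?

5

Codon 1 GCC (Ala): third position 4-fold.
Codon 2 CCA (Pro): third position 4-fold.
Codon 3 ACC (Thr): third position 4-fold.
Codon 4 UUA (Leu): third position 2-fold.
Codon 5 CCU (Pro): third position 4-fold.
Codon 6 CAC (His): third position 2-fold.
Codon 7 ACU (Thr): third position 4-fold.
Four-fold degenerate third positions: 5.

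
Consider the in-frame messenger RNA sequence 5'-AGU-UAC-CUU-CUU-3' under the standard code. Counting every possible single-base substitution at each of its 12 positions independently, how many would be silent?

Codon 1 (AGU, Ser): 1 synonymous substitution.
Codon 2 (UAC, Tyr): 1 synonymous substitution.
Codon 3 (CUU, Leu): 3 synonymous substitutions.
Codon 4 (CUU, Leu): 3 synonymous substitutions.
Total: 1 + 1 + 3 + 3 = 8.

8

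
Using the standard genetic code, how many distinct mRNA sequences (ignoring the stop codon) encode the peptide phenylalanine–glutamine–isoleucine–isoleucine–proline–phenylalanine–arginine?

Phe: 2 codons.
Gln: 2 codons.
Ile: 3 codons.
Ile: 3 codons.
Pro: 4 codons.
Phe: 2 codons.
Arg: 6 codons.
2 × 2 × 3 × 3 × 4 × 2 × 6 = 1728.

1728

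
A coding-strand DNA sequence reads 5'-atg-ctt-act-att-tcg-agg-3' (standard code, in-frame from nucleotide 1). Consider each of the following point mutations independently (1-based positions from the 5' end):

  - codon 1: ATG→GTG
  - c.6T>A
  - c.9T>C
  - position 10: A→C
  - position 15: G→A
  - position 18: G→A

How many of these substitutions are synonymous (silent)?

Codon 1: ATG (Met) → GTG (Val) — missense.
Codon 2: CTT (Leu) → CTA (Leu) — synonymous.
Codon 3: ACT (Thr) → ACC (Thr) — synonymous.
Codon 4: ATT (Ile) → CTT (Leu) — missense.
Codon 5: TCG (Ser) → TCA (Ser) — synonymous.
Codon 6: AGG (Arg) → AGA (Arg) — synonymous.
Synonymous: 4 of 6.

4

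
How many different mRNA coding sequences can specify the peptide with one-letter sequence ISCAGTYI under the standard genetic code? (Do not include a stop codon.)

Ile: 3 codons.
Ser: 6 codons.
Cys: 2 codons.
Ala: 4 codons.
Gly: 4 codons.
Thr: 4 codons.
Tyr: 2 codons.
Ile: 3 codons.
3 × 6 × 2 × 4 × 4 × 4 × 2 × 3 = 13824.

13824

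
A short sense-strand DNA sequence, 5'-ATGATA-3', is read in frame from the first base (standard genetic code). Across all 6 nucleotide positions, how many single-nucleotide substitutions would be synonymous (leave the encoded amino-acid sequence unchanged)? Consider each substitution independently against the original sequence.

2

Codon 1 (ATG, Met): 0 synonymous substitutions.
Codon 2 (ATA, Ile): 2 synonymous substitutions.
Total: 0 + 2 = 2.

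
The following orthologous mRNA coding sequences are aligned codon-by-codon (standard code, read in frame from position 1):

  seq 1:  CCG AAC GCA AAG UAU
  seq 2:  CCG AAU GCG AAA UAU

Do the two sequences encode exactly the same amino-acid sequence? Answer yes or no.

yes

Codon 1: CCG Pro / CCG Pro — identical.
Codon 2: AAC Asn / AAU Asn — synonymous.
Codon 3: GCA Ala / GCG Ala — synonymous.
Codon 4: AAG Lys / AAA Lys — synonymous.
Codon 5: UAU Tyr / UAU Tyr — identical.
Nonsynonymous differences: 0 → same protein.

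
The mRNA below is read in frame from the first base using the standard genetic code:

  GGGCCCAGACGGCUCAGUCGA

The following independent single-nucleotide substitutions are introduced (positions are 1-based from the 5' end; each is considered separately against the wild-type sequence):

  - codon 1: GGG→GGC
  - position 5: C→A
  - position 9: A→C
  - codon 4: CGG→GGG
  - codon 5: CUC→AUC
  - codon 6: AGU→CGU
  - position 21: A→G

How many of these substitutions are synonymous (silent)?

Codon 1: GGG (Gly) → GGC (Gly) — synonymous.
Codon 2: CCC (Pro) → CAC (His) — missense.
Codon 3: AGA (Arg) → AGC (Ser) — missense.
Codon 4: CGG (Arg) → GGG (Gly) — missense.
Codon 5: CUC (Leu) → AUC (Ile) — missense.
Codon 6: AGU (Ser) → CGU (Arg) — missense.
Codon 7: CGA (Arg) → CGG (Arg) — synonymous.
Synonymous: 2 of 7.

2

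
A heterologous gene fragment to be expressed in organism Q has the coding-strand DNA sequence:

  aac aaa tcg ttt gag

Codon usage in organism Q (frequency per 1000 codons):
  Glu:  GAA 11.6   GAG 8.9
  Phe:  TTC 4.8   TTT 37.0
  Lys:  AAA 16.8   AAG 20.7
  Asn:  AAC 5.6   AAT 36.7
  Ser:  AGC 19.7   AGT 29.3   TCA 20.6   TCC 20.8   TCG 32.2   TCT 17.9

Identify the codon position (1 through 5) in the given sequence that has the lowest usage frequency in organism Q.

1

Codon 1 AAC (Asn): 5.6 per 1000.
Codon 2 AAA (Lys): 16.8 per 1000.
Codon 3 TCG (Ser): 32.2 per 1000.
Codon 4 TTT (Phe): 37.0 per 1000.
Codon 5 GAG (Glu): 8.9 per 1000.
Lowest frequency is 5.6 at codon 1.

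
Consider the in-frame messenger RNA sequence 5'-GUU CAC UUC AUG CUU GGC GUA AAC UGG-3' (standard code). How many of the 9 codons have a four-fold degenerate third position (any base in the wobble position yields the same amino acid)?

4

Codon 1 GUU (Val): third position 4-fold.
Codon 2 CAC (His): third position 2-fold.
Codon 3 UUC (Phe): third position 2-fold.
Codon 4 AUG (Met): third position 1-fold.
Codon 5 CUU (Leu): third position 4-fold.
Codon 6 GGC (Gly): third position 4-fold.
Codon 7 GUA (Val): third position 4-fold.
Codon 8 AAC (Asn): third position 2-fold.
Codon 9 UGG (Trp): third position 1-fold.
Four-fold degenerate third positions: 4.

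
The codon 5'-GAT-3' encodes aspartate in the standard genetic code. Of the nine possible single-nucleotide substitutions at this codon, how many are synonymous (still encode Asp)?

Position 1: none → 0 synonymous.
Position 2: none → 0 synonymous.
Position 3: GAC → 1 synonymous.
Total: 0 + 0 + 1 = 1.

1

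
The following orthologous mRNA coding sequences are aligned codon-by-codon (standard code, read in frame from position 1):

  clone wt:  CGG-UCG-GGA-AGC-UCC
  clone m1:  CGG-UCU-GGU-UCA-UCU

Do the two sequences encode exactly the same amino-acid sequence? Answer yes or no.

yes

Codon 1: CGG Arg / CGG Arg — identical.
Codon 2: UCG Ser / UCU Ser — synonymous.
Codon 3: GGA Gly / GGU Gly — synonymous.
Codon 4: AGC Ser / UCA Ser — synonymous.
Codon 5: UCC Ser / UCU Ser — synonymous.
Nonsynonymous differences: 0 → same protein.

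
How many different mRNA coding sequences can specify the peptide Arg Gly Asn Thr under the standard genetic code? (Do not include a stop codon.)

192

Arg: 6 codons.
Gly: 4 codons.
Asn: 2 codons.
Thr: 4 codons.
6 × 4 × 2 × 4 = 192.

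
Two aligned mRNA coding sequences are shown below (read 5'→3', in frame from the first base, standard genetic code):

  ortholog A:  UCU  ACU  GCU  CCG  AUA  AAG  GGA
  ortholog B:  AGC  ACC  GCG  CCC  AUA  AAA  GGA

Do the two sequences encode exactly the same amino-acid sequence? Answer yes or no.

yes

Codon 1: UCU Ser / AGC Ser — synonymous.
Codon 2: ACU Thr / ACC Thr — synonymous.
Codon 3: GCU Ala / GCG Ala — synonymous.
Codon 4: CCG Pro / CCC Pro — synonymous.
Codon 5: AUA Ile / AUA Ile — identical.
Codon 6: AAG Lys / AAA Lys — synonymous.
Codon 7: GGA Gly / GGA Gly — identical.
Nonsynonymous differences: 0 → same protein.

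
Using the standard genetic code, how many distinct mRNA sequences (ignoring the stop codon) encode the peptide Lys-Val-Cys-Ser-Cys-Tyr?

384

Lys: 2 codons.
Val: 4 codons.
Cys: 2 codons.
Ser: 6 codons.
Cys: 2 codons.
Tyr: 2 codons.
2 × 4 × 2 × 6 × 2 × 2 = 384.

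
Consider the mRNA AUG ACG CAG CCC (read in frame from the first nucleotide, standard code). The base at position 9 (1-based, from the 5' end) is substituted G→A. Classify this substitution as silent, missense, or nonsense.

silent

Position 9 falls in codon 3: CAG → Gln.
After the substitution the codon is CAA → Gln.
Both encode Gln, so the change is synonymous.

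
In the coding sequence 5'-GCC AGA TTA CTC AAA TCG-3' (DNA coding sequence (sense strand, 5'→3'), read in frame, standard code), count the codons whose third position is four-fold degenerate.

Codon 1 GCC (Ala): third position 4-fold.
Codon 2 AGA (Arg): third position 2-fold.
Codon 3 TTA (Leu): third position 2-fold.
Codon 4 CTC (Leu): third position 4-fold.
Codon 5 AAA (Lys): third position 2-fold.
Codon 6 TCG (Ser): third position 4-fold.
Four-fold degenerate third positions: 3.

3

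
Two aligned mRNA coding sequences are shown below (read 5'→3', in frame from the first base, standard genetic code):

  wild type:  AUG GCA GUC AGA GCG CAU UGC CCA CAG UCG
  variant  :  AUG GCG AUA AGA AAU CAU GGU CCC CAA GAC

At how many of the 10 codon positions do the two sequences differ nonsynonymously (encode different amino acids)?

Codon 1: AUG Met / AUG Met — identical.
Codon 2: GCA Ala / GCG Ala — synonymous.
Codon 3: GUC Val / AUA Ile — nonsynonymous.
Codon 4: AGA Arg / AGA Arg — identical.
Codon 5: GCG Ala / AAU Asn — nonsynonymous.
Codon 6: CAU His / CAU His — identical.
Codon 7: UGC Cys / GGU Gly — nonsynonymous.
Codon 8: CCA Pro / CCC Pro — synonymous.
Codon 9: CAG Gln / CAA Gln — synonymous.
Codon 10: UCG Ser / GAC Asp — nonsynonymous.
Nonsynonymous differences: 4.

4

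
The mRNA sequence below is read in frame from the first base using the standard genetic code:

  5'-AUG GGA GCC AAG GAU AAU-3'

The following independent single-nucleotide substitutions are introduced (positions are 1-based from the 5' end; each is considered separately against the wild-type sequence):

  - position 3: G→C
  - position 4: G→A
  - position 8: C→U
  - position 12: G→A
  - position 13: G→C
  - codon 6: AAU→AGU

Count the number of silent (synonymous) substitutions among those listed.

1

Codon 1: AUG (Met) → AUC (Ile) — missense.
Codon 2: GGA (Gly) → AGA (Arg) — missense.
Codon 3: GCC (Ala) → GUC (Val) — missense.
Codon 4: AAG (Lys) → AAA (Lys) — synonymous.
Codon 5: GAU (Asp) → CAU (His) — missense.
Codon 6: AAU (Asn) → AGU (Ser) — missense.
Synonymous: 1 of 6.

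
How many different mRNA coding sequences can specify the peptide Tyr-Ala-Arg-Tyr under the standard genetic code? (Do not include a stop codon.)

96

Tyr: 2 codons.
Ala: 4 codons.
Arg: 6 codons.
Tyr: 2 codons.
2 × 4 × 6 × 2 = 96.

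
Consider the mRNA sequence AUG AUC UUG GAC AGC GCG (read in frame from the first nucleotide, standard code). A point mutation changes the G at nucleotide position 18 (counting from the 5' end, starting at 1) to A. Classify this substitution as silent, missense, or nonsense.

Position 18 falls in codon 6: GCG → Ala.
After the substitution the codon is GCA → Ala.
Both encode Ala, so the change is synonymous.

silent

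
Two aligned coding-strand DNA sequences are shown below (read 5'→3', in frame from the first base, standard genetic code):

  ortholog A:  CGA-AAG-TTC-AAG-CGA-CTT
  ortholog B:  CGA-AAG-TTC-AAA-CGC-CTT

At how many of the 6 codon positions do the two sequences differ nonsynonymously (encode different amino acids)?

0

Codon 1: CGA Arg / CGA Arg — identical.
Codon 2: AAG Lys / AAG Lys — identical.
Codon 3: TTC Phe / TTC Phe — identical.
Codon 4: AAG Lys / AAA Lys — synonymous.
Codon 5: CGA Arg / CGC Arg — synonymous.
Codon 6: CTT Leu / CTT Leu — identical.
Nonsynonymous differences: 0.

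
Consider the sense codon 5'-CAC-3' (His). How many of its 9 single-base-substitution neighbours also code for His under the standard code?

1

Position 1: none → 0 synonymous.
Position 2: none → 0 synonymous.
Position 3: CAU → 1 synonymous.
Total: 0 + 0 + 1 = 1.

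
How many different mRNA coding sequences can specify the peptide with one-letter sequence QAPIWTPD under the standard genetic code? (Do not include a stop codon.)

3072

Gln: 2 codons.
Ala: 4 codons.
Pro: 4 codons.
Ile: 3 codons.
Trp: 1 codon.
Thr: 4 codons.
Pro: 4 codons.
Asp: 2 codons.
2 × 4 × 4 × 3 × 1 × 4 × 4 × 2 = 3072.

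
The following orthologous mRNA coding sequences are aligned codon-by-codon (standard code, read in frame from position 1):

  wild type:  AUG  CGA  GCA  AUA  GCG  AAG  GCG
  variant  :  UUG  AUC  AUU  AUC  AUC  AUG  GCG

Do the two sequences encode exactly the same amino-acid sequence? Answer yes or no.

Codon 1: AUG Met / UUG Leu — nonsynonymous.
Codon 2: CGA Arg / AUC Ile — nonsynonymous.
Codon 3: GCA Ala / AUU Ile — nonsynonymous.
Codon 4: AUA Ile / AUC Ile — synonymous.
Codon 5: GCG Ala / AUC Ile — nonsynonymous.
Codon 6: AAG Lys / AUG Met — nonsynonymous.
Codon 7: GCG Ala / GCG Ala — identical.
Nonsynonymous differences: 5 → different protein.

no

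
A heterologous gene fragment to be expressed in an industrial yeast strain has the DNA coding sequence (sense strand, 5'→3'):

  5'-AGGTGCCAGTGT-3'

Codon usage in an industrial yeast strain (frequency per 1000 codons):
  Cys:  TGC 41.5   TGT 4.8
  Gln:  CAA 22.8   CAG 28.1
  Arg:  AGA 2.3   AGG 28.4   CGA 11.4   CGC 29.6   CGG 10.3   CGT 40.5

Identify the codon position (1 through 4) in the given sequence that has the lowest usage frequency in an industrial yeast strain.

4

Codon 1 AGG (Arg): 28.4 per 1000.
Codon 2 TGC (Cys): 41.5 per 1000.
Codon 3 CAG (Gln): 28.1 per 1000.
Codon 4 TGT (Cys): 4.8 per 1000.
Lowest frequency is 4.8 at codon 4.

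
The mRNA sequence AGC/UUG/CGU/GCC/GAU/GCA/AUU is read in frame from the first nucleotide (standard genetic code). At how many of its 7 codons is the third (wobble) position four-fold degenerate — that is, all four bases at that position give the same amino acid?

Codon 1 AGC (Ser): third position 2-fold.
Codon 2 UUG (Leu): third position 2-fold.
Codon 3 CGU (Arg): third position 4-fold.
Codon 4 GCC (Ala): third position 4-fold.
Codon 5 GAU (Asp): third position 2-fold.
Codon 6 GCA (Ala): third position 4-fold.
Codon 7 AUU (Ile): third position 3-fold.
Four-fold degenerate third positions: 3.

3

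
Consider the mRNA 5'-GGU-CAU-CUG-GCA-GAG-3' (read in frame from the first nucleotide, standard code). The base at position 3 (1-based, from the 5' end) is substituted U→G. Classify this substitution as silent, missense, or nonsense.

Position 3 falls in codon 1: GGU → Gly.
After the substitution the codon is GGG → Gly.
Both encode Gly, so the change is synonymous.

silent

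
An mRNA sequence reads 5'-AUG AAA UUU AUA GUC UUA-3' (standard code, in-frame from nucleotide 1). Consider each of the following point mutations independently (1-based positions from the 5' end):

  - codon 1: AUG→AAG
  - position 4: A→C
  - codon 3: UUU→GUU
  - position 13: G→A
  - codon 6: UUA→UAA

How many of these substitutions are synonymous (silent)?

0

Codon 1: AUG (Met) → AAG (Lys) — missense.
Codon 2: AAA (Lys) → CAA (Gln) — missense.
Codon 3: UUU (Phe) → GUU (Val) — missense.
Codon 5: GUC (Val) → AUC (Ile) — missense.
Codon 6: UUA (Leu) → UAA (Stop) — nonsense.
Synonymous: 0 of 5.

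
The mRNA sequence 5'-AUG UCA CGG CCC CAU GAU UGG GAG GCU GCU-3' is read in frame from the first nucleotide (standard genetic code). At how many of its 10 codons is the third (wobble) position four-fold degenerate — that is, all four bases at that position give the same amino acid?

5

Codon 1 AUG (Met): third position 1-fold.
Codon 2 UCA (Ser): third position 4-fold.
Codon 3 CGG (Arg): third position 4-fold.
Codon 4 CCC (Pro): third position 4-fold.
Codon 5 CAU (His): third position 2-fold.
Codon 6 GAU (Asp): third position 2-fold.
Codon 7 UGG (Trp): third position 1-fold.
Codon 8 GAG (Glu): third position 2-fold.
Codon 9 GCU (Ala): third position 4-fold.
Codon 10 GCU (Ala): third position 4-fold.
Four-fold degenerate third positions: 5.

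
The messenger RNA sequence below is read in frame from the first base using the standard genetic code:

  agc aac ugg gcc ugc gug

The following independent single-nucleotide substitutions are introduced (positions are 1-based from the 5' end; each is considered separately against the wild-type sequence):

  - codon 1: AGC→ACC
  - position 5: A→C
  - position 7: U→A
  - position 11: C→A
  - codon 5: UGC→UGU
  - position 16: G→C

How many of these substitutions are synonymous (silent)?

1

Codon 1: AGC (Ser) → ACC (Thr) — missense.
Codon 2: AAC (Asn) → ACC (Thr) — missense.
Codon 3: UGG (Trp) → AGG (Arg) — missense.
Codon 4: GCC (Ala) → GAC (Asp) — missense.
Codon 5: UGC (Cys) → UGU (Cys) — synonymous.
Codon 6: GUG (Val) → CUG (Leu) — missense.
Synonymous: 1 of 6.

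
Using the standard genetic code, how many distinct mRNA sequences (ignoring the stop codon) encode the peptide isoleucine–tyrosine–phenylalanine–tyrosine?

Ile: 3 codons.
Tyr: 2 codons.
Phe: 2 codons.
Tyr: 2 codons.
3 × 2 × 2 × 2 = 24.

24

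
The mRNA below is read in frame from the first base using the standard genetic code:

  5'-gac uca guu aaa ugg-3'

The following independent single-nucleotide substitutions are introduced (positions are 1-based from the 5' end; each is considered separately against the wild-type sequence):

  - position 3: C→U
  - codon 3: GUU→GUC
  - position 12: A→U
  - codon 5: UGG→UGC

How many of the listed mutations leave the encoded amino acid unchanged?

Codon 1: GAC (Asp) → GAU (Asp) — synonymous.
Codon 3: GUU (Val) → GUC (Val) — synonymous.
Codon 4: AAA (Lys) → AAU (Asn) — missense.
Codon 5: UGG (Trp) → UGC (Cys) — missense.
Synonymous: 2 of 4.

2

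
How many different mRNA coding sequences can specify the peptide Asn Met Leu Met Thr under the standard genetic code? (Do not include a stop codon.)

48

Asn: 2 codons.
Met: 1 codon.
Leu: 6 codons.
Met: 1 codon.
Thr: 4 codons.
2 × 1 × 6 × 1 × 4 = 48.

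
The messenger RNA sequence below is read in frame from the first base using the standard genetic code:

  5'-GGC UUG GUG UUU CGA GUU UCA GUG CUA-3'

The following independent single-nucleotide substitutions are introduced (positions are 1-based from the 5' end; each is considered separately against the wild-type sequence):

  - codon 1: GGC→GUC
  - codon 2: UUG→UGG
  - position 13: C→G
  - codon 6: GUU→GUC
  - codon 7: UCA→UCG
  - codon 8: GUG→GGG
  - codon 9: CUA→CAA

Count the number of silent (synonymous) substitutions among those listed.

2

Codon 1: GGC (Gly) → GUC (Val) — missense.
Codon 2: UUG (Leu) → UGG (Trp) — missense.
Codon 5: CGA (Arg) → GGA (Gly) — missense.
Codon 6: GUU (Val) → GUC (Val) — synonymous.
Codon 7: UCA (Ser) → UCG (Ser) — synonymous.
Codon 8: GUG (Val) → GGG (Gly) — missense.
Codon 9: CUA (Leu) → CAA (Gln) — missense.
Synonymous: 2 of 7.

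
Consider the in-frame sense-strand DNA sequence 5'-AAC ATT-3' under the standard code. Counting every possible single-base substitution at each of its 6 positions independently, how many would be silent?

Codon 1 (AAC, Asn): 1 synonymous substitution.
Codon 2 (ATT, Ile): 2 synonymous substitutions.
Total: 1 + 2 = 3.

3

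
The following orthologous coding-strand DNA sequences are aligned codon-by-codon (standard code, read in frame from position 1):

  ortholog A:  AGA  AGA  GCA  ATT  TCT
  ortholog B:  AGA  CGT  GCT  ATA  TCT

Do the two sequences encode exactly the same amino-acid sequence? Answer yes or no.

Codon 1: AGA Arg / AGA Arg — identical.
Codon 2: AGA Arg / CGT Arg — synonymous.
Codon 3: GCA Ala / GCT Ala — synonymous.
Codon 4: ATT Ile / ATA Ile — synonymous.
Codon 5: TCT Ser / TCT Ser — identical.
Nonsynonymous differences: 0 → same protein.

yes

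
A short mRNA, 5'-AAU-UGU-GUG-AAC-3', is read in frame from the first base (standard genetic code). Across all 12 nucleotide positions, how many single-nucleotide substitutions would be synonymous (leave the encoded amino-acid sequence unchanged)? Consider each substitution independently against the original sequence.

6

Codon 1 (AAU, Asn): 1 synonymous substitution.
Codon 2 (UGU, Cys): 1 synonymous substitution.
Codon 3 (GUG, Val): 3 synonymous substitutions.
Codon 4 (AAC, Asn): 1 synonymous substitution.
Total: 1 + 1 + 3 + 1 = 6.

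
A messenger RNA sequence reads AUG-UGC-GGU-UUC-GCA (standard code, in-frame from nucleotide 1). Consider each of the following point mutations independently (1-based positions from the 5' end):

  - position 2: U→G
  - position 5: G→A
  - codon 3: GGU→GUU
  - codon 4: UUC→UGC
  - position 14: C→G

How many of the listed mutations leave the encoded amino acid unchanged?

Codon 1: AUG (Met) → AGG (Arg) — missense.
Codon 2: UGC (Cys) → UAC (Tyr) — missense.
Codon 3: GGU (Gly) → GUU (Val) — missense.
Codon 4: UUC (Phe) → UGC (Cys) — missense.
Codon 5: GCA (Ala) → GGA (Gly) — missense.
Synonymous: 0 of 5.

0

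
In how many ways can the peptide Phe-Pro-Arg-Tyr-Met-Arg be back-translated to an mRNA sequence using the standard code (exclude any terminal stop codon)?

Phe: 2 codons.
Pro: 4 codons.
Arg: 6 codons.
Tyr: 2 codons.
Met: 1 codon.
Arg: 6 codons.
2 × 4 × 6 × 2 × 1 × 6 = 576.

576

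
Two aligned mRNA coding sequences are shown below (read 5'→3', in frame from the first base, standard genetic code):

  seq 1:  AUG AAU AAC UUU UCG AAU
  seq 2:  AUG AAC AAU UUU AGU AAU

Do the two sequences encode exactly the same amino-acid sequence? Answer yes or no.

Codon 1: AUG Met / AUG Met — identical.
Codon 2: AAU Asn / AAC Asn — synonymous.
Codon 3: AAC Asn / AAU Asn — synonymous.
Codon 4: UUU Phe / UUU Phe — identical.
Codon 5: UCG Ser / AGU Ser — synonymous.
Codon 6: AAU Asn / AAU Asn — identical.
Nonsynonymous differences: 0 → same protein.

yes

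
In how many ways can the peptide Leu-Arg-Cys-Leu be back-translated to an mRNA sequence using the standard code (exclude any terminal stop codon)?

Leu: 6 codons.
Arg: 6 codons.
Cys: 2 codons.
Leu: 6 codons.
6 × 6 × 2 × 6 = 432.

432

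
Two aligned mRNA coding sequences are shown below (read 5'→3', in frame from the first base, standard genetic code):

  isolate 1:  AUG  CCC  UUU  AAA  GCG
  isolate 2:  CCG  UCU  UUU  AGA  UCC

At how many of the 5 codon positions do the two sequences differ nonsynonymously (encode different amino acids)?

4

Codon 1: AUG Met / CCG Pro — nonsynonymous.
Codon 2: CCC Pro / UCU Ser — nonsynonymous.
Codon 3: UUU Phe / UUU Phe — identical.
Codon 4: AAA Lys / AGA Arg — nonsynonymous.
Codon 5: GCG Ala / UCC Ser — nonsynonymous.
Nonsynonymous differences: 4.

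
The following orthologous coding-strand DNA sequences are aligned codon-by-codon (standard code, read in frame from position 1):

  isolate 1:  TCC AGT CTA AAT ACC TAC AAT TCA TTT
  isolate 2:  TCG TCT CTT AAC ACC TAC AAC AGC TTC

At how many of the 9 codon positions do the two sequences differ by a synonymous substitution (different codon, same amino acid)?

Codon 1: TCC Ser / TCG Ser — synonymous.
Codon 2: AGT Ser / TCT Ser — synonymous.
Codon 3: CTA Leu / CTT Leu — synonymous.
Codon 4: AAT Asn / AAC Asn — synonymous.
Codon 5: ACC Thr / ACC Thr — identical.
Codon 6: TAC Tyr / TAC Tyr — identical.
Codon 7: AAT Asn / AAC Asn — synonymous.
Codon 8: TCA Ser / AGC Ser — synonymous.
Codon 9: TTT Phe / TTC Phe — synonymous.
Synonymous differences: 7.

7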